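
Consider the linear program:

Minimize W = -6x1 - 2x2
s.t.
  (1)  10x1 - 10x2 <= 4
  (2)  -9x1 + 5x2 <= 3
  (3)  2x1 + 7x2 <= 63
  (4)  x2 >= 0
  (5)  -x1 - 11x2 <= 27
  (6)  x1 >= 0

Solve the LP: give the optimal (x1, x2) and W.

The optimum lies where 10x1 - 10x2 = 4 and 2x1 + 7x2 = 63.
Solving simultaneously gives x1 = 329/45, x2 = 311/45.

x1 = 329/45, x2 = 311/45, minimum W = -2596/45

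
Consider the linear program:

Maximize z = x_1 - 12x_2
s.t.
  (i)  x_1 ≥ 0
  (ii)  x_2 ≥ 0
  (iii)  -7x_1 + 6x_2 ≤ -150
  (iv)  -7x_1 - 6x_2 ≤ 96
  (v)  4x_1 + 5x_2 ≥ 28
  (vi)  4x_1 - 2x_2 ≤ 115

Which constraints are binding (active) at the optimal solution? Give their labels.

(ii) and (vi)

Feasible corners and z = x_1 - 12x_2:
  (150/7, 0) → z = 150/7
  (115/4, 0) → z = 115/4
  (39, 41/2) → z = -207

The maximum is at (115/4, 0). Substituting into each constraint, equality holds for (ii) and (vi); the remaining constraints have slack.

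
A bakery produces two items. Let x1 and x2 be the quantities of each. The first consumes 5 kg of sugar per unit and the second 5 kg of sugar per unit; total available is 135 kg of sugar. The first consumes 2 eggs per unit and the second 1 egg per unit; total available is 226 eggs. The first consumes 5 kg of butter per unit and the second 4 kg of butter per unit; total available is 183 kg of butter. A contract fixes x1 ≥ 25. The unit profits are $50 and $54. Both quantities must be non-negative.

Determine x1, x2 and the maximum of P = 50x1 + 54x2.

x1 = 25, x2 = 2, maximum P = 1358

Vertices and P = 50x1 + 54x2:
  (27, 0) → P = 1350
  (25, 0) → P = 1250
  (25, 2) → P = 1358

At the optimal vertex, 5x1 + 5x2 = 135 and x1 = 25.
Solving simultaneously gives x1 = 25, x2 = 2.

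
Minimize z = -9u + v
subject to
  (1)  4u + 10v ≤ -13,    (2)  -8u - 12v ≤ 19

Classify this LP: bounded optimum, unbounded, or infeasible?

unbounded

From the feasible point (-17/16, -7/8), moving in the direction (12, -8) keeps every constraint satisfied while z decreases without bound.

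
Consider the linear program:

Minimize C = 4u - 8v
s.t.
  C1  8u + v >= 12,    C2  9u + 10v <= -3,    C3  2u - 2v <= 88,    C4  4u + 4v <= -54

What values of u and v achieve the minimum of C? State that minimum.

Feasible corners and C = 4u - 8v:
  (56/9, -340/9) → C = 2944/9
  (51/14, -120/7) → C = 1062/7
  (61/4, -115/4) → C = 291

u = 51/14, v = -120/7, minimum C = 1062/7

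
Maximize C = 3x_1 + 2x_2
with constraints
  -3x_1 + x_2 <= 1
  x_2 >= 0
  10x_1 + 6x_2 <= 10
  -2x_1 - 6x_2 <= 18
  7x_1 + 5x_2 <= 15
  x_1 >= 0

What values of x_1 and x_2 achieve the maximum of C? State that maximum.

Vertices and C = 3x_1 + 2x_2:
  (1/7, 10/7) → C = 23/7
  (0, 1) → C = 2
  (1, 0) → C = 3
  (0, 0) → C = 0

x_1 = 1/7, x_2 = 10/7, maximum C = 23/7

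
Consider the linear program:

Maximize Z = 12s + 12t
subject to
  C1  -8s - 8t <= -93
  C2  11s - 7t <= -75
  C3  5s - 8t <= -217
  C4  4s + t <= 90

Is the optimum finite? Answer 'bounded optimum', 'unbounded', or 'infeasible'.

unbounded

From the feasible point (-124/13, 2201/104), moving in the direction (-1, 4) keeps every constraint satisfied while Z increases without bound.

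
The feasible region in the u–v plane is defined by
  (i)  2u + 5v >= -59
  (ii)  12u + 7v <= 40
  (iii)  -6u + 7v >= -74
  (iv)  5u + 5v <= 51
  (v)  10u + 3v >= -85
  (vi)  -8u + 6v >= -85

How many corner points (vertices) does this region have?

Intersecting each pair of boundary lines and keeping only the points that satisfy every inequality leaves:
  (-43/44, -251/22)
  (-62/11, -105/11)
  (19/3, -36/7)
  (-157/25, 412/25)
  (-578/35, 187/7)

5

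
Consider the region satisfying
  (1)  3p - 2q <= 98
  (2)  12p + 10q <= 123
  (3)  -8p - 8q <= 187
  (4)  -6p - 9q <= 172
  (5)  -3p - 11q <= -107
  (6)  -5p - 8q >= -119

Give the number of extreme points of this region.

4

Pairwise boundary intersections that survive every other constraint:
  (283/102, 305/34)
  (-103/23, 813/46)
  (-2913/64, 1417/64)
  (-102, 629/8)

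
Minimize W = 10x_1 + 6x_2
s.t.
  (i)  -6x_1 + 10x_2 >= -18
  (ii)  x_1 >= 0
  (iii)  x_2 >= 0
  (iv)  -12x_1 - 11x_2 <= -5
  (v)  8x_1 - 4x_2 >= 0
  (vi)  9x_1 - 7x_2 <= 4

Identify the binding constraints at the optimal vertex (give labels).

(iv) and (v)

Corner points and W = 10x_1 + 6x_2:
  (5/12, 0) → W = 25/6
  (4/9, 0) → W = 40/9
  (5/34, 5/17) → W = 55/17
The feasible region is unbounded (it extends along (7, 9), (1, 2)), but W strictly increases along every unbounded feasible direction, so there is no improving ray and the minimum is attained at a vertex.

The minimum is at (5/34, 5/17). Substituting into each constraint, equality holds for (iv) and (v); the remaining constraints have slack.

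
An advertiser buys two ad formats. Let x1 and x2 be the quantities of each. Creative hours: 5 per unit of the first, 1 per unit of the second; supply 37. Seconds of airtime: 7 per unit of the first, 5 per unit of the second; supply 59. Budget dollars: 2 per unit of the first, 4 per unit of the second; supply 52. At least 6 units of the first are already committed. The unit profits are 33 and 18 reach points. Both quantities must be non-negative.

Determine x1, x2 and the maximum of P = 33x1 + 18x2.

Feasible corners and P = 33x1 + 18x2:
  (37/5, 0) → P = 1221/5
  (6, 0) → P = 198
  (7, 2) → P = 267
  (6, 17/5) → P = 1296/5

At the optimal vertex, 5x1 + x2 = 37 and 7x1 + 5x2 = 59.
Solving simultaneously gives x1 = 7, x2 = 2.

x1 = 7, x2 = 2, maximum P = 267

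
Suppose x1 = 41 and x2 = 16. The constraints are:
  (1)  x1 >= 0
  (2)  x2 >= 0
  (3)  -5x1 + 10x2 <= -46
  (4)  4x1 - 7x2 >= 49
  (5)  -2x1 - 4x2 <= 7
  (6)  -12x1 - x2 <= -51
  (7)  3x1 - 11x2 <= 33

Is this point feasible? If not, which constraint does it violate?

Constraint (3): -5x1 + 10x2 = -45, which is not ≤ -46. All other constraints are satisfied.

not feasible — violates (3)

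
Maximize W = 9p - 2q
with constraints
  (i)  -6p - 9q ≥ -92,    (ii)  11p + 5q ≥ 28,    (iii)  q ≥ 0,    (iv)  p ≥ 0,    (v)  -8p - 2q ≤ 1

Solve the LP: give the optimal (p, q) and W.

p = 46/3, q = 0, maximum W = 138

At the optimal vertex, -6p - 9q = -92 and q = 0.
Solving simultaneously gives p = 46/3, q = 0.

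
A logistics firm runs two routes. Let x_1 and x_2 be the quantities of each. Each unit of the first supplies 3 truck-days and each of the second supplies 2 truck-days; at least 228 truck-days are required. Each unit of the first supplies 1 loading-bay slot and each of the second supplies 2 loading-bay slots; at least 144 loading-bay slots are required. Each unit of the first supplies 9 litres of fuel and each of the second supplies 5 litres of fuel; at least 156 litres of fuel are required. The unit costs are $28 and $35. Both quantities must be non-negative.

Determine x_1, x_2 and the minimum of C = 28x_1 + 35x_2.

x_1 = 42, x_2 = 51, minimum C = 2961

Feasible corners and C = 28x_1 + 35x_2:
  (0, 114) → C = 3990
  (144, 0) → C = 4032
  (42, 51) → C = 2961
The feasible region is unbounded (it extends along (0, 1), (1, 0)), but C strictly increases along every unbounded feasible direction, so there is no improving ray and the minimum is attained at a vertex.

At the optimal vertex, 3x_1 + 2x_2 = 228 and x_1 + 2x_2 = 144.
Solving simultaneously gives x_1 = 42, x_2 = 51.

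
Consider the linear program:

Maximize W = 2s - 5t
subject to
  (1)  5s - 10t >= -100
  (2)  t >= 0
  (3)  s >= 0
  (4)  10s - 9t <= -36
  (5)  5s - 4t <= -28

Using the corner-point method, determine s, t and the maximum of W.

Feasible corners and W = 2s - 5t:
  (0, 10) → W = -50
  (4, 12) → W = -52
  (0, 7) → W = -35

At the optimal vertex, s = 0 and 5s - 4t = -28.
Solving simultaneously gives s = 0, t = 7.

s = 0, t = 7, maximum W = -35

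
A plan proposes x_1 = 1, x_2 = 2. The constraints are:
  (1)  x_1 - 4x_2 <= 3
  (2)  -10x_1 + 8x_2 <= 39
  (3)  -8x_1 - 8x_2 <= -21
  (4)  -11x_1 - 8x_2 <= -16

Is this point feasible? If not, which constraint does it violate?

(1): -7 ≤ 3 ✓
(2): 6 ≤ 39 ✓
(3): -24 ≤ -21 ✓
(4): -27 ≤ -16 ✓

feasible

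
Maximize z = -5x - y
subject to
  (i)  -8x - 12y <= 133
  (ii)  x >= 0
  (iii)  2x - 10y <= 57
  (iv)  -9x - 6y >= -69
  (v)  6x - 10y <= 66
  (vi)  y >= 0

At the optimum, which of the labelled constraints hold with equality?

(ii) and (vi)

Extreme points and z = -5x - y:
  (0, 23/2) → z = -23/2
  (0, 0) → z = 0
  (23/3, 0) → z = -115/3

The maximum is at (0, 0). Substituting into each constraint, equality holds for (ii) and (vi); the remaining constraints have slack.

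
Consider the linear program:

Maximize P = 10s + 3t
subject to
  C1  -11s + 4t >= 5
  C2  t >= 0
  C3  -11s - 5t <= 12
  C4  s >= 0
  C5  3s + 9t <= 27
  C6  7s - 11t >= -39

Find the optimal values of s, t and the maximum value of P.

s = 21/37, t = 104/37, maximum P = 522/37

The optimum lies where -11s + 4t = 5 and 3s + 9t = 27.
Solving simultaneously gives s = 21/37, t = 104/37.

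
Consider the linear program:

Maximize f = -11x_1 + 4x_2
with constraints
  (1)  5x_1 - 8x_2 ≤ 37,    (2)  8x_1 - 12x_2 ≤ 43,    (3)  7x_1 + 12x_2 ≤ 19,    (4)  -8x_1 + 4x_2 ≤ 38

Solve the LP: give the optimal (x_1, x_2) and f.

Vertices and f = -11x_1 + 4x_2:
  (62/15, -149/180) → f = -439/9
  (-157/16, -81/8) → f = 1079/16
  (-95/31, 209/62) → f = 1463/31

The binding constraints are 8x_1 - 12x_2 = 43 and -8x_1 + 4x_2 = 38.
Solving simultaneously gives x_1 = -157/16, x_2 = -81/8.

x_1 = -157/16, x_2 = -81/8, maximum f = 1079/16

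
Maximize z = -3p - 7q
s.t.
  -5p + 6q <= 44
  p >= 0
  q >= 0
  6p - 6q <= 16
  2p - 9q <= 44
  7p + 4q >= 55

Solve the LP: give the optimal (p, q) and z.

p = 197/33, q = 109/33, maximum z = -1354/33

Feasible corners and z = -3p - 7q:
  (60, 172/3) → z = -1744/3
  (77/31, 583/62) → z = -4543/62
  (197/33, 109/33) → z = -1354/33

The binding constraints are 6p - 6q = 16 and 7p + 4q = 55.
Solving simultaneously gives p = 197/33, q = 109/33.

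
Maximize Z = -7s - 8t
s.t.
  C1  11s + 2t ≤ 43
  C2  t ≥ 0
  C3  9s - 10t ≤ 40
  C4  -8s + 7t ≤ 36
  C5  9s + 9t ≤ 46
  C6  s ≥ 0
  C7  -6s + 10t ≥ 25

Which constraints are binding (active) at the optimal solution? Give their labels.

C6 and C7

Feasible corners and Z = -7s - 8t:
  (0, 46/9) → Z = -368/9
  (235/144, 167/48) → Z = -5653/144
  (0, 5/2) → Z = -20

The maximum is at (0, 5/2). Substituting into each constraint, equality holds for C6 and C7; the remaining constraints have slack.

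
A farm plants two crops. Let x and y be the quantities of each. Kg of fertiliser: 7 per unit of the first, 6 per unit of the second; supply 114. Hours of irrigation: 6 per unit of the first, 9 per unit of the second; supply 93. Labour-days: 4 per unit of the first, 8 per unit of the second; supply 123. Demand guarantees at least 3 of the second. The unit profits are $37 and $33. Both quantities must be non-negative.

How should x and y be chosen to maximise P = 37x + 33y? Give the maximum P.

Feasible corners and P = 37x + 33y:
  (0, 31/3) → P = 341
  (0, 3) → P = 99
  (11, 3) → P = 506

At the optimal vertex, 6x + 9y = 93 and y = 3.
Solving simultaneously gives x = 11, y = 3.

x = 11, y = 3, maximum P = 506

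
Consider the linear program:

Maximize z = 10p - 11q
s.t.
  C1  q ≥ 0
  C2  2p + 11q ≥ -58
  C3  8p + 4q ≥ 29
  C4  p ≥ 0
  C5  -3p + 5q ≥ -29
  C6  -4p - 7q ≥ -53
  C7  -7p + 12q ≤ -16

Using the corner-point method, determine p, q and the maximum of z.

p = 468/41, q = 43/41, maximum z = 4207/41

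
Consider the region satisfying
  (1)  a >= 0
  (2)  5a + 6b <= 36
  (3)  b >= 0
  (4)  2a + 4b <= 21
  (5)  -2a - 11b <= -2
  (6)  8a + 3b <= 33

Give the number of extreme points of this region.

6

Pairwise boundary intersections that survive every other constraint:
  (0, 21/4)
  (0, 2/11)
  (9/4, 33/8)
  (30/11, 41/11)
  (1, 0)
  (33/8, 0)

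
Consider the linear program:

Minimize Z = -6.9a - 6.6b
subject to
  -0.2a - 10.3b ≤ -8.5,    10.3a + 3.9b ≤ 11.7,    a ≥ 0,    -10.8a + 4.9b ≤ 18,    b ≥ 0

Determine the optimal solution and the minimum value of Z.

Corner points and Z = -6.9a - 6.6b:
  (8736/10531, 8521/10531) → Z = -116517/10531
  (0, 85/103) → Z = -561/103
  (0, 3) → Z = -99/5

The binding constraints are 10.3a + 3.9b = 11.7 and a = 0.
Solving simultaneously gives a = 0, b = 3.

a = 0, b = 3, minimum Z = -19.8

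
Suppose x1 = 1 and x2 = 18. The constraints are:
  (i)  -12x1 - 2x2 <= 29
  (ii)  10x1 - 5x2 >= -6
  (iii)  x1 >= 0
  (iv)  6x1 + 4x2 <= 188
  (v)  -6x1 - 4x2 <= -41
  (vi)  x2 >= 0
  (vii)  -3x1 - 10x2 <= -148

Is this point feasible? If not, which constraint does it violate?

Constraint (ii): 10x1 - 5x2 = -80, which is not ≥ -6. All other constraints are satisfied.

not feasible — violates (ii)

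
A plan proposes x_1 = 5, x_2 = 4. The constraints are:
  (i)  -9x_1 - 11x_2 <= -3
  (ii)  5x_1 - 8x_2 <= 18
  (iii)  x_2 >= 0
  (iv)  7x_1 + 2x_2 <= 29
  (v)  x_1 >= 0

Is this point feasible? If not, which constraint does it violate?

Constraint (iv): 7x_1 + 2x_2 = 43, which is not ≤ 29. All other constraints are satisfied.

not feasible — violates (iv)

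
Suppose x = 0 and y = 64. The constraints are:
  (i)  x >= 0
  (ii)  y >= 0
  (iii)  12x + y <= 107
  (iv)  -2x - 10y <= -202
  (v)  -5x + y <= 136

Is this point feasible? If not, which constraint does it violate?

(i): 0 ≥ 0 ✓
(ii): 64 ≥ 0 ✓
(iii): 64 ≤ 107 ✓
(iv): -640 ≤ -202 ✓
(v): 64 ≤ 136 ✓

feasible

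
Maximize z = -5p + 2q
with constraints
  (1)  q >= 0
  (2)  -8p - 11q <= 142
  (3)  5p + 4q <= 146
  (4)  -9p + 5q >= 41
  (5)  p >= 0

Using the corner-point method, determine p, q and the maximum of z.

p = 0, q = 73/2, maximum z = 73

Extreme points and z = -5p + 2q:
  (566/61, 1519/61) → z = 208/61
  (0, 73/2) → z = 73
  (0, 41/5) → z = 82/5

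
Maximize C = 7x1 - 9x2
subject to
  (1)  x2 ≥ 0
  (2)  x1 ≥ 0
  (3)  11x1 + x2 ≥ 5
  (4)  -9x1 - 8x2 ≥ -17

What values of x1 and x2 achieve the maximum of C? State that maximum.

x1 = 17/9, x2 = 0, maximum C = 119/9

The optimum lies where x2 = 0 and -9x1 - 8x2 = -17.
Solving simultaneously gives x1 = 17/9, x2 = 0.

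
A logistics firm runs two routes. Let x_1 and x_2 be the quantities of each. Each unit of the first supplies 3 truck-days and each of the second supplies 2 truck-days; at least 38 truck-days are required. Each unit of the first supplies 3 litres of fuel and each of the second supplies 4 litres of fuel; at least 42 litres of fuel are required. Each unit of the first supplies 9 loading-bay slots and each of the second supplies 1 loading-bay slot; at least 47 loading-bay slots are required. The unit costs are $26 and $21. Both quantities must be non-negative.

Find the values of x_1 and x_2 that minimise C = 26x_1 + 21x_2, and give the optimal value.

x_1 = 34/3, x_2 = 2, minimum C = 1010/3

The feasible region is unbounded (it extends along (0, 1), (1, 0)), but C strictly increases along every unbounded feasible direction, so there is no improving ray and the minimum is attained at a vertex.

The optimum lies where 3x_1 + 2x_2 = 38 and 3x_1 + 4x_2 = 42.
Solving simultaneously gives x_1 = 34/3, x_2 = 2.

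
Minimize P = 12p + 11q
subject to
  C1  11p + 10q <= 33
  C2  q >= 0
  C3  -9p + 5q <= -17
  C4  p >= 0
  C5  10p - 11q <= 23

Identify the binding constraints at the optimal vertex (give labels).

C2 and C3

Corner points and P = 12p + 11q:
  (67/29, 22/29) → P = 1046/29
  (593/221, 77/221) → P = 7963/221
  (17/9, 0) → P = 68/3
  (23/10, 0) → P = 138/5

The minimum is at (17/9, 0). Substituting into each constraint, equality holds for C2 and C3; the remaining constraints have slack.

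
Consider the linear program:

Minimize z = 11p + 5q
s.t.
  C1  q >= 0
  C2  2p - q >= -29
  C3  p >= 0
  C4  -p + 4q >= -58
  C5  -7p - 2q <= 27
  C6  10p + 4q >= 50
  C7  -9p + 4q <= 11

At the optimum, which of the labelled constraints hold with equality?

Feasible corners and z = 11p + 5q:
  (58, 0) → z = 638
  (5, 0) → z = 55
  (105, 239) → z = 2350
  (39/19, 140/19) → z = 1129/19
The feasible region is unbounded (it extends along (1, 2), (4, 1)), but z strictly increases along every unbounded feasible direction, so there is no improving ray and the minimum is attained at a vertex.

The minimum is at (5, 0). Substituting into each constraint, equality holds for C1 and C6; the remaining constraints have slack.

C1 and C6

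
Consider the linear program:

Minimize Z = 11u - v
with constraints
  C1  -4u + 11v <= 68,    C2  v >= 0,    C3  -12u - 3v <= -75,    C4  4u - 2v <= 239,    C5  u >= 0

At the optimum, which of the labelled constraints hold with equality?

Extreme points and Z = 11u - v:
  (69/16, 31/4) → Z = 635/16
  (2765/36, 307/9) → Z = 3243/4
  (25/4, 0) → Z = 275/4
  (239/4, 0) → Z = 2629/4

The minimum is at (69/16, 31/4). Substituting into each constraint, equality holds for C1 and C3; the remaining constraints have slack.

C1 and C3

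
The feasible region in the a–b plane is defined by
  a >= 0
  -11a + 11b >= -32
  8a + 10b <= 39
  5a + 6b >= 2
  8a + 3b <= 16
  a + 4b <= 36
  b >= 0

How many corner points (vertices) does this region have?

Of the 21 pairwise boundary intersections, those satisfying every inequality are:
  (0, 39/10)
  (0, 1/3)
  (43/56, 23/7)
  (2/5, 0)
  (2, 0)

5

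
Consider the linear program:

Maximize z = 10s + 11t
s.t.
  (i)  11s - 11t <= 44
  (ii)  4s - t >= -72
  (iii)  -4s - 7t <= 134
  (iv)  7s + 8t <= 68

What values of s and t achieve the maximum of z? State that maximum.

Feasible corners and z = 10s + 11t:
  (-106/11, -150/11) → z = -2710/11
  (20/3, 8/3) → z = 96
  (-319/16, -31/4) → z = -2277/8
  (-508/39, 776/39) → z = 1152/13

s = 20/3, t = 8/3, maximum z = 96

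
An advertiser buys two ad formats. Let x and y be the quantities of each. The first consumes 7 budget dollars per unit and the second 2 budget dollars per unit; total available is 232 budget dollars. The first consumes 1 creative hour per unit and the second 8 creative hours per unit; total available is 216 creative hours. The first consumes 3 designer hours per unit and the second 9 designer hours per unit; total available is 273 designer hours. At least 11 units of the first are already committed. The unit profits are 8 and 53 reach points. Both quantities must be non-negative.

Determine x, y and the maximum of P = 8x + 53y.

Feasible corners and P = 8x + 53y:
  (232/7, 0) → P = 1856/7
  (11, 0) → P = 88
  (514/19, 405/19) → P = 25577/19
  (16, 25) → P = 1453
  (11, 205/8) → P = 11569/8

x = 16, y = 25, maximum P = 1453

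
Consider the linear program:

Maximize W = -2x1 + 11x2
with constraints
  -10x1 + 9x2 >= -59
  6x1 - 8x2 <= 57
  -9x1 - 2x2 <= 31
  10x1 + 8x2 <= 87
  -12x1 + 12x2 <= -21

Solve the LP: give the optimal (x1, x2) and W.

x1 = 101/18, x2 = 139/36, maximum W = 125/4

Corner points and W = -2x1 + 11x2:
  (-41/26, -108/13) → W = -1147/13
  (251/34, 28/17) → W = 57/17
  (-67/42, -233/28) → W = -7421/84
  (-5/2, -17/4) → W = -167/4
  (101/18, 139/36) → W = 125/4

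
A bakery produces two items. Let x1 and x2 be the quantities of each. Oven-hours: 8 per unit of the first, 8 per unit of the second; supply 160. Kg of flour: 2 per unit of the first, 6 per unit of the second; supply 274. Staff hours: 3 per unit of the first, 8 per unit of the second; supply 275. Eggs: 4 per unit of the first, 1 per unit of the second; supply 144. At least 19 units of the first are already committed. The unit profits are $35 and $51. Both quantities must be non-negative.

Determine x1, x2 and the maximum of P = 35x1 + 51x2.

x1 = 19, x2 = 1, maximum P = 716

Feasible corners and P = 35x1 + 51x2:
  (20, 0) → P = 700
  (19, 0) → P = 665
  (19, 1) → P = 716

At the optimal vertex, 8x1 + 8x2 = 160 and x1 = 19.
Solving simultaneously gives x1 = 19, x2 = 1.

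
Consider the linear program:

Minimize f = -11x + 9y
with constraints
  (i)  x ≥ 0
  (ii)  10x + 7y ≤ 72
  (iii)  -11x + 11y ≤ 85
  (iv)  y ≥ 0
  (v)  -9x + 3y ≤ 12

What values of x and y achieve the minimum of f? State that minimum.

At the optimal vertex, 10x + 7y = 72 and y = 0.
Solving simultaneously gives x = 36/5, y = 0.

x = 36/5, y = 0, minimum f = -396/5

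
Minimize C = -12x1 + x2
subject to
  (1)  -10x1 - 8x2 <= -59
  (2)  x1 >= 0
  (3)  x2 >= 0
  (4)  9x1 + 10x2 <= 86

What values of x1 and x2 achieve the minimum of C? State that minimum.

x1 = 86/9, x2 = 0, minimum C = -344/3

Feasible corners and C = -12x1 + x2:
  (0, 59/8) → C = 59/8
  (59/10, 0) → C = -354/5
  (0, 43/5) → C = 43/5
  (86/9, 0) → C = -344/3

At the optimal vertex, x2 = 0 and 9x1 + 10x2 = 86.
Solving simultaneously gives x1 = 86/9, x2 = 0.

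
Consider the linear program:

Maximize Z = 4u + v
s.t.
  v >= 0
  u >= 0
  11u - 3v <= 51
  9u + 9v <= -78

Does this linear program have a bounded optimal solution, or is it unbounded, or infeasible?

The boundaries v = 0 and u = 0 meet at (0, 0), but that point violates 9u + 9v ≤ -78. Every candidate vertex is excluded by some other constraint, so the feasible region is empty.

infeasible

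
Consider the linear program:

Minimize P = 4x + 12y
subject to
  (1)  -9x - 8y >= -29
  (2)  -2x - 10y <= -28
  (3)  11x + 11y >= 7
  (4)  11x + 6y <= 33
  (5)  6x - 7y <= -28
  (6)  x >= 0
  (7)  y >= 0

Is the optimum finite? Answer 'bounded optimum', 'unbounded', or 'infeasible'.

The boundaries -9x - 8y = -29 and -2x - 10y = -28 meet at (33/37, 97/37), but that point violates 6x - 7y ≤ -28. Every candidate vertex is excluded by some other constraint, so the feasible region is empty.

infeasible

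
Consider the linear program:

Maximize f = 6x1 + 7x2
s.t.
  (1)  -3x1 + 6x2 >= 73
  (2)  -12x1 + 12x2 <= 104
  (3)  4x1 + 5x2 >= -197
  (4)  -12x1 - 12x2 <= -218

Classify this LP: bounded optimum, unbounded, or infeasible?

unbounded

From the feasible point (7, 47/3), moving in the direction (12, 12) keeps every constraint satisfied while f increases without bound.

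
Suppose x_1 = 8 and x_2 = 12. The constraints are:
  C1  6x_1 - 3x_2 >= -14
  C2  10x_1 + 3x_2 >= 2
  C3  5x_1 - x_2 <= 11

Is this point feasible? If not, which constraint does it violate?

not feasible — violates C3

Constraint C3: 5x_1 - x_2 = 28, which is not ≤ 11. All other constraints are satisfied.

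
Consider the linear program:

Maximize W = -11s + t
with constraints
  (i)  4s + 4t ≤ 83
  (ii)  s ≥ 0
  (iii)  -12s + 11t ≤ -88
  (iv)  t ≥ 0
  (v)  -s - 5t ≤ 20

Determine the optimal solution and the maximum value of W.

s = 22/3, t = 0, maximum W = -242/3

Vertices and W = -11s + t:
  (55/4, 7) → W = -577/4
  (83/4, 0) → W = -913/4
  (22/3, 0) → W = -242/3

The optimum lies where -12s + 11t = -88 and t = 0.
Solving simultaneously gives s = 22/3, t = 0.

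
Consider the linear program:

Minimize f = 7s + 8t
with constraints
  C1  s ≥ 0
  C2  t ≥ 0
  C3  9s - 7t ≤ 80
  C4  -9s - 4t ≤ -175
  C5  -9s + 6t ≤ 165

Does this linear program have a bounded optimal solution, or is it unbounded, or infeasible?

bounded optimum

Feasible corners and f = 7s + 8t:
  (515/33, 95/11) → f = 535/3
  (13/3, 34) → f = 907/3
The feasible region has finitely many vertices and no improving ray; the minimum is 535/3 at (515/33, 95/11).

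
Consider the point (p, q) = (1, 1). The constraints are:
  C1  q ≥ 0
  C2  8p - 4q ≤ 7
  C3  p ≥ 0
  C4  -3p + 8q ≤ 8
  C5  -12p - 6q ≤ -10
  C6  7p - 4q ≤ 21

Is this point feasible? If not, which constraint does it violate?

feasible

C1: 1 ≥ 0 ✓
C2: 4 ≤ 7 ✓
C3: 1 ≥ 0 ✓
C4: 5 ≤ 8 ✓
C5: -18 ≤ -10 ✓
C6: 3 ≤ 21 ✓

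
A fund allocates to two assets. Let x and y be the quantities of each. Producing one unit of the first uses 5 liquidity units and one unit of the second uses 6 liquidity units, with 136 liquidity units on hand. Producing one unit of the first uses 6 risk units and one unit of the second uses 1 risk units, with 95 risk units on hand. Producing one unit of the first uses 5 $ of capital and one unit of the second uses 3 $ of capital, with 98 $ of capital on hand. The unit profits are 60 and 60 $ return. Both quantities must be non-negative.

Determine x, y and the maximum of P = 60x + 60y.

x = 12, y = 38/3, maximum P = 1480

Feasible corners and P = 60x + 60y:
  (0, 0) → P = 0
  (0, 68/3) → P = 1360
  (95/6, 0) → P = 950
  (12, 38/3) → P = 1480
  (187/13, 113/13) → P = 18000/13

The optimum lies where 5x + 6y = 136 and 5x + 3y = 98.
Solving simultaneously gives x = 12, y = 38/3.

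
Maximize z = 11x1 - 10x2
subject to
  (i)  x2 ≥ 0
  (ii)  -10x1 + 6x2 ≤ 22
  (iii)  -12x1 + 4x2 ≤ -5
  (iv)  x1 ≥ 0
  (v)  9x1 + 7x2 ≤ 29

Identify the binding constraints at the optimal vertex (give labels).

(i) and (v)

Extreme points and z = 11x1 - 10x2:
  (5/12, 0) → z = 55/12
  (29/9, 0) → z = 319/9
  (151/120, 101/40) → z = -1369/120

The maximum is at (29/9, 0). Substituting into each constraint, equality holds for (i) and (v); the remaining constraints have slack.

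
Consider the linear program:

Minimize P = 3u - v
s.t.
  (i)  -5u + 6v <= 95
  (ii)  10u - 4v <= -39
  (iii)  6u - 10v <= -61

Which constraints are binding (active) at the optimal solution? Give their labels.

Feasible corners and P = 3u - v:
  (73/20, 151/8) → P = -317/40
  (-292/7, -265/14) → P = -1487/14
  (-73/38, 94/19) → P = -407/38

The minimum is at (-292/7, -265/14). Substituting into each constraint, equality holds for (i) and (iii); the remaining constraints have slack.

(i) and (iii)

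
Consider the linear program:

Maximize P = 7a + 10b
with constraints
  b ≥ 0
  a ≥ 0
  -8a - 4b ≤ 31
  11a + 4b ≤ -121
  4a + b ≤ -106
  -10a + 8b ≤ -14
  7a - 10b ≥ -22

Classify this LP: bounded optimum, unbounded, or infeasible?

The boundaries -10a + 8b = -14 and 7a - 10b = -22 meet at (79/11, 159/22), but that point violates 11a + 4b ≤ -121. Every candidate vertex is excluded by some other constraint, so the feasible region is empty.

infeasible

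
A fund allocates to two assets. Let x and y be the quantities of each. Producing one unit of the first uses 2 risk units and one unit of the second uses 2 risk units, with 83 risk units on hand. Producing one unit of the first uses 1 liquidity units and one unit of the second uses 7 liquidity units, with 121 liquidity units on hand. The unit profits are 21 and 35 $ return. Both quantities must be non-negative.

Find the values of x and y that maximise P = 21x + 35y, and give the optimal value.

x = 113/4, y = 53/4, maximum P = 1057

Corner points and P = 21x + 35y:
  (0, 0) → P = 0
  (0, 121/7) → P = 605
  (83/2, 0) → P = 1743/2
  (113/4, 53/4) → P = 1057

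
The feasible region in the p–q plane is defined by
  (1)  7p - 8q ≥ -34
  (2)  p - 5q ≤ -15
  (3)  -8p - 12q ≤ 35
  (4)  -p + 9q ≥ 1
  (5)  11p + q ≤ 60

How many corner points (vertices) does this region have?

The feasible vertices (each the meet of two boundaries and inside every other half-plane) are:
  (-50/27, 71/27)
  (446/95, 794/95)
  (285/56, 225/56)

3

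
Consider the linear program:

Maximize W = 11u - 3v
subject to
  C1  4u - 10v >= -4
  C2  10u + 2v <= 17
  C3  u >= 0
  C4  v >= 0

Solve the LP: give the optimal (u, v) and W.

u = 17/10, v = 0, maximum W = 187/10

Feasible corners and W = 11u - 3v:
  (3/2, 1) → W = 27/2
  (0, 2/5) → W = -6/5
  (17/10, 0) → W = 187/10
  (0, 0) → W = 0

At the optimal vertex, 10u + 2v = 17 and v = 0.
Solving simultaneously gives u = 17/10, v = 0.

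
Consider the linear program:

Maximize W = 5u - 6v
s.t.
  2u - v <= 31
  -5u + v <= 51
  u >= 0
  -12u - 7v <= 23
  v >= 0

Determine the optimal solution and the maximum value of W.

Feasible corners and W = 5u - 6v:
  (31/2, 0) → W = 155/2
  (0, 51) → W = -306
  (0, 0) → W = 0
The feasible region is unbounded (it extends along (1, 2), (1, 5)), but W strictly decreases along every unbounded feasible direction, so there is no improving ray and the maximum is attained at a vertex.

The binding constraints are 2u - v = 31 and v = 0.
Solving simultaneously gives u = 31/2, v = 0.

u = 31/2, v = 0, maximum W = 155/2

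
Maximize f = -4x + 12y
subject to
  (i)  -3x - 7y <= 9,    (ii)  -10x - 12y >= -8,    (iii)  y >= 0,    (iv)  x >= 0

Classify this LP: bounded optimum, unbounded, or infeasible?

bounded optimum

Corner points and f = -4x + 12y:
  (4/5, 0) → f = -16/5
  (0, 2/3) → f = 8
  (0, 0) → f = 0
The feasible region has finitely many vertices and no improving ray; the maximum is 8 at (0, 2/3).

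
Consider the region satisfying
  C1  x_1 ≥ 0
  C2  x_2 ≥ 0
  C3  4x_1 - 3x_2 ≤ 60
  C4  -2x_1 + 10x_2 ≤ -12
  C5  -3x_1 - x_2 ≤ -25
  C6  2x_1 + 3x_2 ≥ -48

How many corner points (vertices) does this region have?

Intersecting each pair of boundary lines and keeping only the points that satisfy every inequality leaves:
  (15, 0)
  (25/3, 0)
  (282/17, 36/17)
  (131/16, 7/16)

4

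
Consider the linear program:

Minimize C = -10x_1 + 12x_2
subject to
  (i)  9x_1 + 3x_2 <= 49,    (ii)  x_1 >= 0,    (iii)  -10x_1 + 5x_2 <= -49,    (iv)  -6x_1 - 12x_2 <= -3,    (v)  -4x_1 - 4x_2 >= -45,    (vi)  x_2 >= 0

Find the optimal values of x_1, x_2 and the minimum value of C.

x_1 = 49/9, x_2 = 0, minimum C = -490/9

Feasible corners and C = -10x_1 + 12x_2:
  (392/75, 49/75) → C = -3332/75
  (49/9, 0) → C = -490/9
  (49/10, 0) → C = -49

At the optimal vertex, 9x_1 + 3x_2 = 49 and x_2 = 0.
Solving simultaneously gives x_1 = 49/9, x_2 = 0.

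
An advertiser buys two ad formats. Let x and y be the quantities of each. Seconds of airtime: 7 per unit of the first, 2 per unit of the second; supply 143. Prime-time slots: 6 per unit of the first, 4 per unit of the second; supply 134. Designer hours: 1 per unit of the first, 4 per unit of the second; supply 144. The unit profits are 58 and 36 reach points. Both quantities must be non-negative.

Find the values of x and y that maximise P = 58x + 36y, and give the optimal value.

x = 19, y = 5, maximum P = 1282

Feasible corners and P = 58x + 36y:
  (0, 0) → P = 0
  (0, 67/2) → P = 1206
  (143/7, 0) → P = 8294/7
  (19, 5) → P = 1282

The optimum lies where 7x + 2y = 143 and 6x + 4y = 134.
Solving simultaneously gives x = 19, y = 5.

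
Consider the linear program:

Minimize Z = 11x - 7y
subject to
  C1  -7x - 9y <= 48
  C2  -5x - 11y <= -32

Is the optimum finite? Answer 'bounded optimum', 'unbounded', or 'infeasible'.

unbounded

From the feasible point (-51/2, 29/2), moving in the direction (-9, 7) keeps every constraint satisfied while Z decreases without bound.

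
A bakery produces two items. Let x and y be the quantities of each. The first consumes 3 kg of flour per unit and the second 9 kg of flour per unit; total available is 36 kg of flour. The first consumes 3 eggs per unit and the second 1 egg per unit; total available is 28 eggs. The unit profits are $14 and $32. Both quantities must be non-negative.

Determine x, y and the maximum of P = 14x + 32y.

x = 9, y = 1, maximum P = 158

Vertices and P = 14x + 32y:
  (0, 0) → P = 0
  (0, 4) → P = 128
  (28/3, 0) → P = 392/3
  (9, 1) → P = 158

The binding constraints are 3x + 9y = 36 and 3x + y = 28.
Solving simultaneously gives x = 9, y = 1.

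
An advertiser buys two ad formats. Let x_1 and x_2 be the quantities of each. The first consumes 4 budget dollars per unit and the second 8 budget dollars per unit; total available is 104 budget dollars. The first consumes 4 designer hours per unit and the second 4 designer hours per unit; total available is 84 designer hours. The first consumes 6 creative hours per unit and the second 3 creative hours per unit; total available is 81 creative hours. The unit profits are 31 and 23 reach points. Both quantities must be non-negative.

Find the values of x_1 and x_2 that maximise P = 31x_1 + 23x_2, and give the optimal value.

x_1 = 28/3, x_2 = 25/3, maximum P = 481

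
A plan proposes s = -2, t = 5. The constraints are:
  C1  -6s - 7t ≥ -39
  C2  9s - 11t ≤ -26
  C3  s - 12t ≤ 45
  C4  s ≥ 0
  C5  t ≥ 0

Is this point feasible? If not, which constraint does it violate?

not feasible — violates C4

Constraint C4: s = -2, which is not ≥ 0. All other constraints are satisfied.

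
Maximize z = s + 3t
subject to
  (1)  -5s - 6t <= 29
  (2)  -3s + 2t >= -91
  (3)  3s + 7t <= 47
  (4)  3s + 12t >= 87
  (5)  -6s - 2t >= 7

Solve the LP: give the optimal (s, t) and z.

s = -485/17, t = 322/17, maximum z = 481/17

Corner points and z = s + 3t:
  (-485/17, 322/17) → z = 481/17
  (-145/7, 87/7) → z = 116/7
  (-143/36, 101/12) → z = 383/18
  (-43/11, 181/22) → z = 457/22

The binding constraints are -5s - 6t = 29 and 3s + 7t = 47.
Solving simultaneously gives s = -485/17, t = 322/17.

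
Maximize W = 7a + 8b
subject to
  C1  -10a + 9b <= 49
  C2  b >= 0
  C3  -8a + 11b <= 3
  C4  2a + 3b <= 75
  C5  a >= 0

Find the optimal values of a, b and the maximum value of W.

Feasible corners and W = 7a + 8b:
  (75/2, 0) → W = 525/2
  (0, 0) → W = 0
  (408/23, 303/23) → W = 5280/23
  (0, 3/11) → W = 24/11

a = 75/2, b = 0, maximum W = 525/2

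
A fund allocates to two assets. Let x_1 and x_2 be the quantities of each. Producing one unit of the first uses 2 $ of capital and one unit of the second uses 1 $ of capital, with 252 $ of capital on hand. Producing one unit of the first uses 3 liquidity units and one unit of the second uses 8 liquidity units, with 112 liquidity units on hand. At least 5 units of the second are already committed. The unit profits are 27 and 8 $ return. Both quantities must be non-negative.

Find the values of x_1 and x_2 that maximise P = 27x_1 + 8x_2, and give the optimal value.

Extreme points and P = 27x_1 + 8x_2:
  (0, 14) → P = 112
  (0, 5) → P = 40
  (24, 5) → P = 688

x_1 = 24, x_2 = 5, maximum P = 688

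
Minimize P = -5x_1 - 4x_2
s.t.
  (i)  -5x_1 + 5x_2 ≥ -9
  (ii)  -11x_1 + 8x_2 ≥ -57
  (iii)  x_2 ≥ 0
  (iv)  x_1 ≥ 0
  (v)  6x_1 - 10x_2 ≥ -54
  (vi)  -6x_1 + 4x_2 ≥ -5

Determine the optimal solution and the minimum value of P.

Feasible corners and P = -5x_1 - 4x_2:
  (0, 0) → P = 0
  (5/6, 0) → P = -25/6
  (0, 27/5) → P = -108/5
  (133/18, 59/6) → P = -1373/18

The binding constraints are 6x_1 - 10x_2 = -54 and -6x_1 + 4x_2 = -5.
Solving simultaneously gives x_1 = 133/18, x_2 = 59/6.

x_1 = 133/18, x_2 = 59/6, minimum P = -1373/18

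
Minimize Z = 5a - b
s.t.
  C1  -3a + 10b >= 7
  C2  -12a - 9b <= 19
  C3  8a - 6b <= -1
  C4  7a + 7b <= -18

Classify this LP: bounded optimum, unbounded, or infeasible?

The boundaries -3a + 10b = 7 and -12a - 9b = 19 meet at (-253/147, 9/49), but that point violates 7a + 7b ≤ -18. Every candidate vertex is excluded by some other constraint, so the feasible region is empty.

infeasible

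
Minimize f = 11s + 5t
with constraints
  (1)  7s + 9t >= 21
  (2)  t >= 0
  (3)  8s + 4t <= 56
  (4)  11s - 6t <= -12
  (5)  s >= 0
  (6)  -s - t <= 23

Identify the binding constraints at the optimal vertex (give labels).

Vertices and f = 11s + 5t:
  (6/47, 105/47) → f = 591/47
  (0, 7/3) → f = 35/3
  (72/23, 178/23) → f = 1682/23
  (0, 14) → f = 70

The minimum is at (0, 7/3). Substituting into each constraint, equality holds for (1) and (5); the remaining constraints have slack.

(1) and (5)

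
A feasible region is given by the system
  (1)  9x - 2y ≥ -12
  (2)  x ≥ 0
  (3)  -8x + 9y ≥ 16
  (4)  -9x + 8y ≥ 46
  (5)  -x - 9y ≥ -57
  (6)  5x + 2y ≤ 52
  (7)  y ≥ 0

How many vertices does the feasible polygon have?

4

Pairwise boundary intersections that survive every other constraint:
  (0, 6)
  (6/83, 525/83)
  (0, 23/4)
  (42/89, 559/89)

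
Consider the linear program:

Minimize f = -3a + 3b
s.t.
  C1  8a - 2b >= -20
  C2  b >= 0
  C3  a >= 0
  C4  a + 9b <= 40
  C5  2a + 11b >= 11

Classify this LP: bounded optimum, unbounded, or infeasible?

bounded optimum

Extreme points and f = -3a + 3b:
  (40, 0) → f = -120
  (11/2, 0) → f = -33/2
  (0, 40/9) → f = 40/3
  (0, 1) → f = 3
The feasible region has finitely many vertices and no improving ray; the minimum is -120 at (40, 0).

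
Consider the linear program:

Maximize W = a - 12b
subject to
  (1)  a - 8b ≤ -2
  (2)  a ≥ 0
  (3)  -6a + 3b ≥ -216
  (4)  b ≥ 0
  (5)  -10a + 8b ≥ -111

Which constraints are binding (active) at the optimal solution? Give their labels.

(1) and (2)

Extreme points and W = a - 12b:
  (0, 1/4) → W = -3
  (113/9, 131/72) → W = -167/18
  (155/2, 83) → W = -1837/2
The feasible region is unbounded (it extends along (0, 1), (1, 2)), but W strictly decreases along every unbounded feasible direction, so there is no improving ray and the maximum is attained at a vertex.

The maximum is at (0, 1/4). Substituting into each constraint, equality holds for (1) and (2); the remaining constraints have slack.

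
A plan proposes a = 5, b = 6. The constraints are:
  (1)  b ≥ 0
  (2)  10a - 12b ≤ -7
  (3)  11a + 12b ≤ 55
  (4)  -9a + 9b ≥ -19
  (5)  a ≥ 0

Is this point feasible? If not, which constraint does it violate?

Constraint (3): 11a + 12b = 127, which is not ≤ 55. All other constraints are satisfied.

not feasible — violates (3)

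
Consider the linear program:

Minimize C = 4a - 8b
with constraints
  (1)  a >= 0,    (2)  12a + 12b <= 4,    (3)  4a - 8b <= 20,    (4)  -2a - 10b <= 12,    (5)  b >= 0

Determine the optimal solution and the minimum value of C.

a = 0, b = 1/3, minimum C = -8/3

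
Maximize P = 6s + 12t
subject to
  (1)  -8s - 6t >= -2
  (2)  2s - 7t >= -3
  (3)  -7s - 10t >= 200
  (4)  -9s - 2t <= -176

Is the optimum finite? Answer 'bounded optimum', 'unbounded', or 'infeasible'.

Extreme points and P = 6s + 12t:
  (610/19, -807/19) → P = -6024/19
  (540/19, -758/19) → P = -5856/19
The feasible region has finitely many vertices and no improving ray; the maximum is -5856/19 at (540/19, -758/19).

bounded optimum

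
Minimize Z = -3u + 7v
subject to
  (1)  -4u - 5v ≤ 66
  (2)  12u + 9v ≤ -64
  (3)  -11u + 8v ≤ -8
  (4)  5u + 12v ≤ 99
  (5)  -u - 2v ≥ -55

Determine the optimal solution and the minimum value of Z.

u = 137/12, v = -67/3, minimum Z = -2287/12

Feasible corners and Z = -3u + 7v:
  (137/12, -67/3) → Z = -2287/12
  (-488/87, -758/87) → Z = -3842/87
  (-88/39, -160/39) → Z = -856/39

The binding constraints are -4u - 5v = 66 and 12u + 9v = -64.
Solving simultaneously gives u = 137/12, v = -67/3.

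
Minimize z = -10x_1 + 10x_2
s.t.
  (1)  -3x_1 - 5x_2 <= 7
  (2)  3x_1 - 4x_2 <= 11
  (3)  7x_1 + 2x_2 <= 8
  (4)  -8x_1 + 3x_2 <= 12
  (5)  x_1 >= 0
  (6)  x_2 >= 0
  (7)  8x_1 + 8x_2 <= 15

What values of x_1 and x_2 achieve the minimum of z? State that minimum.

x_1 = 8/7, x_2 = 0, minimum z = -80/7

Feasible corners and z = -10x_1 + 10x_2:
  (8/7, 0) → z = -80/7
  (17/20, 41/40) → z = 7/4
  (0, 0) → z = 0
  (0, 15/8) → z = 75/4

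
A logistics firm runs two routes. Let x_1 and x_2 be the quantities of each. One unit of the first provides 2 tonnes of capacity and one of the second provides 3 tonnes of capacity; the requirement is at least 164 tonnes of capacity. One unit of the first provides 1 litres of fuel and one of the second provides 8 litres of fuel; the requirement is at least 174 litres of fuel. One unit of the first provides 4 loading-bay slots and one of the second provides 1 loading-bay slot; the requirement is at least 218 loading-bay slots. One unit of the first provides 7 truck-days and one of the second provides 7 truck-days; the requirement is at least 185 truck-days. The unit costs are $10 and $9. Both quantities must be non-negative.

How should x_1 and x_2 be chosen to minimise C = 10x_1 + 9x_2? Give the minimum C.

Corner points and C = 10x_1 + 9x_2:
  (0, 218) → C = 1962
  (174, 0) → C = 1740
  (790/13, 184/13) → C = 9556/13
  (49, 22) → C = 688
The feasible region is unbounded (it extends along (0, 1), (1, 0)), but C strictly increases along every unbounded feasible direction, so there is no improving ray and the minimum is attained at a vertex.

The binding constraints are 2x_1 + 3x_2 = 164 and 4x_1 + x_2 = 218.
Solving simultaneously gives x_1 = 49, x_2 = 22.

x_1 = 49, x_2 = 22, minimum C = 688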